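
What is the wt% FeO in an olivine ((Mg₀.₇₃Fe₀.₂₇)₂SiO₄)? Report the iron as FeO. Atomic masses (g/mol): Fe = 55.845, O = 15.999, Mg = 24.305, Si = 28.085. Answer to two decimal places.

24.60 wt%

Formula mass = 157.723 g/mol.
0.54 Fe → 0.5400 mol FeO per formula unit; M(FeO) = 71.844, so FeO mass = 38.796 g.
38.796/157.723 × 100 = 24.60 wt%.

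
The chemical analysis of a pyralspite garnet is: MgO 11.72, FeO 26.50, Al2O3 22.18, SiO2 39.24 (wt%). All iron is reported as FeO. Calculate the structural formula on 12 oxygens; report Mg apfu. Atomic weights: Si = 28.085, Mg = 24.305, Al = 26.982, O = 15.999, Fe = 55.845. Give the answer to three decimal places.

1.333 Mg apfu

MgO: 11.72/40.304 = 0.29079 mol → 0.29079 mol Mg, 0.29079 mol O.
FeO: 26.50/71.844 = 0.36885 mol → 0.36885 mol Fe, 0.36885 mol O.
Al2O3: 22.18/101.961 = 0.21753 mol → 0.43506 mol Al, 0.65259 mol O.
SiO2: 39.24/60.083 = 0.65310 mol → 0.65310 mol Si, 1.30620 mol O.
Total oxygen = 2.61843 mol. Normalization factor = 12/2.61843 = 4.58290.
Mg per 12 O = 0.29079 × 4.58290 = 1.333.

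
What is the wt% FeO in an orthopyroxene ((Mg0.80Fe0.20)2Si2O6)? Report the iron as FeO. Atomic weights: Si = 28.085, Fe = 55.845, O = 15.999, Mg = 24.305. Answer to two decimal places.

Formula mass = 213.390 g/mol.
0.40 Fe → 0.4000 mol FeO per formula unit; M(FeO) = 71.844, so FeO mass = 28.738 g.
28.738/213.390 × 100 = 13.47 wt%.

13.47 wt%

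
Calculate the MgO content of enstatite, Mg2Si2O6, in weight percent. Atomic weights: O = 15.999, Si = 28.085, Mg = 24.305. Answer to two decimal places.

40.15 wt%

M(Mg2Si2O6) = 200.774 g/mol; M(MgO) = 40.304 g/mol.
Moles MgO per formula unit = 2 Mg ÷ 1 = 2.0000.
MgO fraction = (2.0000 × 40.304) / 200.774 = 80.608/200.774 = 0.4015.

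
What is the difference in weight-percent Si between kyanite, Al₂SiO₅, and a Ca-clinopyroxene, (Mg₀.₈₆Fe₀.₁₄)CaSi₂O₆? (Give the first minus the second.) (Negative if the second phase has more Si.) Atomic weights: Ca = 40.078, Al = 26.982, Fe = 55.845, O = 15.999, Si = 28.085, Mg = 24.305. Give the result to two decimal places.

Si in Al₂SiO₅: molar mass 162.044 g/mol; 1×28.085 = 28.085 g → 17.33 wt%.
Si in (Mg₀.₈₆Fe₀.₁₄)CaSi₂O₆: molar mass 220.963 g/mol; 2×28.085 = 56.170 g → 25.42 wt%.
Difference = 17.33 − 25.42 = -8.09 percentage points.

-8.09 percentage points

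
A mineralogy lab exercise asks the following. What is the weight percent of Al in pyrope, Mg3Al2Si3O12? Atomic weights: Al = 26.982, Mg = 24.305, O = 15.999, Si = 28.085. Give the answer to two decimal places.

M(Mg3Al2Si3O12) = 403.122 g/mol.
Al contributes 2 × 26.982 = 53.964 g per mole.
53.964/403.122 = 0.1339 → 13.39%.

13.39 mass %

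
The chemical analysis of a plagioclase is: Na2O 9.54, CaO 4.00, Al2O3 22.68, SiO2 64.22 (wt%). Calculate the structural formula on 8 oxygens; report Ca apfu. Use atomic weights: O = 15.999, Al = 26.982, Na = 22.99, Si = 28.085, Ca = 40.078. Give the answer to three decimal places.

9.54 wt% Na2O ÷ 61.979 g/mol = 0.15392 mol, giving 0.30784 Na and 0.15392 O.
4.00 wt% CaO ÷ 56.077 g/mol = 0.07133 mol, giving 0.07133 Ca and 0.07133 O.
22.68 wt% Al2O3 ÷ 101.961 g/mol = 0.22244 mol, giving 0.44488 Al and 0.66732 O.
64.22 wt% SiO2 ÷ 60.083 g/mol = 1.06885 mol, giving 1.06885 Si and 2.13770 O.
Oxygen sums to 3.03027; scaling by 8/3.03027 = 2.64003 puts the formula on 8 O.
Ca: 0.07133 × 2.64003 = 0.188 atoms per formula unit.

0.188 Ca apfu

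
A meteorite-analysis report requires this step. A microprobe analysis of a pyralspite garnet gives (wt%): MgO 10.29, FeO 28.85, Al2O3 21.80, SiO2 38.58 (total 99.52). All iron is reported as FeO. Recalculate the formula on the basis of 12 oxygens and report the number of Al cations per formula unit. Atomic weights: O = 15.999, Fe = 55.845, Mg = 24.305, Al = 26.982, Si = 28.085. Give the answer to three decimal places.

MgO (M=40.304): mol = 0.25531; Mg = 0.25531, O = 0.25531.
FeO (M=71.844): mol = 0.40156; Fe = 0.40156, O = 0.40156.
Al2O3 (M=101.961): mol = 0.21381; Al = 0.42762, O = 0.64143.
SiO2 (M=60.083): mol = 0.64211; Si = 0.64211, O = 1.28422.
ΣO = 2.58252; factor = 12/ΣO = 4.64662.
Al apfu = 0.42762 × 4.64662 = 1.987.

1.987 Al apfu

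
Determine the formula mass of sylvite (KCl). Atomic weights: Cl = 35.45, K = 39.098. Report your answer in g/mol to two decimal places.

74.55 g/mol

K: 1 × 39.098 = 39.0980
Cl: 1 × 35.45 = 35.4500
Summing the contributions gives the formula mass.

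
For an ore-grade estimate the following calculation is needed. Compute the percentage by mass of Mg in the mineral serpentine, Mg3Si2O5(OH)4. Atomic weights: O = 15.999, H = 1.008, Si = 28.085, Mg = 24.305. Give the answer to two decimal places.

26.31 wt%

Molar mass of Mg3Si2O5(OH)4: 3×24.305 + 2×28.085 + 9×15.999 + 4×1.008 = 277.108 g/mol.
Mass of Mg per formula unit: 3 × 24.305 = 72.915 g.
Weight fraction Mg = 72.915 / 277.108 = 0.2631.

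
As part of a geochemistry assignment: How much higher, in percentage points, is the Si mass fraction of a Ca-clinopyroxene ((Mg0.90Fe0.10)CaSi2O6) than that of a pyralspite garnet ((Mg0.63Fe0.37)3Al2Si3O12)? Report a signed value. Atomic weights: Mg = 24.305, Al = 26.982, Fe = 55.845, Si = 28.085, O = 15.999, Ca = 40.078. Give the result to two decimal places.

M((Mg0.90Fe0.10)CaSi2O6) = 219.701 g/mol, so wt% Si = 56.170/219.701 × 100 = 25.57%.
M((Mg0.63Fe0.37)3Al2Si3O12) = 438.131 g/mol, so wt% Si = 84.255/438.131 × 100 = 19.23%.
25.57 − 19.23 = 6.34 pp.

6.34 percentage points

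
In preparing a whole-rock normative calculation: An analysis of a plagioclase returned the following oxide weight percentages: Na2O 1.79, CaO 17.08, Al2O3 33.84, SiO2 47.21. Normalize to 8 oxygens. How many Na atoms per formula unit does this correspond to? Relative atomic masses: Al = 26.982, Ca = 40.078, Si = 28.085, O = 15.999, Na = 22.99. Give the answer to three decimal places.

0.159 Na apfu

Na2O (M=61.979): mol = 0.02888; Na = 0.05776, O = 0.02888.
CaO (M=56.077): mol = 0.30458; Ca = 0.30458, O = 0.30458.
Al2O3 (M=101.961): mol = 0.33189; Al = 0.66378, O = 0.99567.
SiO2 (M=60.083): mol = 0.78575; Si = 0.78575, O = 1.57150.
ΣO = 2.90063; factor = 8/ΣO = 2.75802.
Na apfu = 0.05776 × 2.75802 = 0.159.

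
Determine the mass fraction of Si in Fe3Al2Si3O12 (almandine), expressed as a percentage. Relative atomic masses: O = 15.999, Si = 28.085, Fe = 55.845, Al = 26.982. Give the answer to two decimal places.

Formula mass = 3*55.845 + 2*26.982 + 3*28.085 + 12*15.999 = 497.742 g/mol, of which 84.255 g is Si.
So Si makes up 84.255/497.742 = 0.1693 of the mass, i.e. 16.93%.

16.93 weight percent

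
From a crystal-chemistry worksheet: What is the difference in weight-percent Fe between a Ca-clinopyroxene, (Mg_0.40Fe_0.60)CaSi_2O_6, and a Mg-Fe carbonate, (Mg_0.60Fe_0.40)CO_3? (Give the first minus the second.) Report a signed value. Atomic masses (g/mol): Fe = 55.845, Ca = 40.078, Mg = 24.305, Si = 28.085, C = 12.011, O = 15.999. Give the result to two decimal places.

Fe in (Mg_0.40Fe_0.60)CaSi_2O_6: molar mass 235.471 g/mol; 0.60×55.845 = 33.507 g → 14.23 wt%.
Fe in (Mg_0.60Fe_0.40)CO_3: molar mass 96.929 g/mol; 0.40×55.845 = 22.338 g → 23.05 wt%.
Difference = 14.23 − 23.05 = -8.82 percentage points.

-8.82 percentage points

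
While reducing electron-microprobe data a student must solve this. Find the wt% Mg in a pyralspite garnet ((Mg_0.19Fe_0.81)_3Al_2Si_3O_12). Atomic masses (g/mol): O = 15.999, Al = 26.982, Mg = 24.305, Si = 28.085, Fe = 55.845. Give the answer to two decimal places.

M((Mg_0.19Fe_0.81)_3Al_2Si_3O_12) = 479.764 g/mol.
Mg contributes 0.57 × 24.305 = 13.854 g per mole.
13.854/479.764 = 0.0289 → 2.89%.

2.89 wt%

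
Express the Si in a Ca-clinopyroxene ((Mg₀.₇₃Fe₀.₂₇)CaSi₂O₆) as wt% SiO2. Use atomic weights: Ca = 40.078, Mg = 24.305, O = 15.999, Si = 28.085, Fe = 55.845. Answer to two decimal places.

Formula mass = 225.063 g/mol.
2 Si → 2.0000 mol SiO2 per formula unit; M(SiO2) = 60.083, so SiO2 mass = 120.166 g.
120.166/225.063 × 100 = 53.39 wt%.

53.39 wt%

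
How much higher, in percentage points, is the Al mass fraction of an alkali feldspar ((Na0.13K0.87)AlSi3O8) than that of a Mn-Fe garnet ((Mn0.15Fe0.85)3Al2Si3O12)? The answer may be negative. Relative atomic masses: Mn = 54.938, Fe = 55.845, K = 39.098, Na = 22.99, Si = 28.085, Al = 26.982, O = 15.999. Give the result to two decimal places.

-1.08 percentage points

First mineral: 26.982 g Al in 276.233 g formula = 9.77 wt% Al.
Second mineral: 53.964 g Al in 497.334 g formula = 10.85 wt% Al.
9.77% − 10.85% gives a difference of -1.08 percentage points.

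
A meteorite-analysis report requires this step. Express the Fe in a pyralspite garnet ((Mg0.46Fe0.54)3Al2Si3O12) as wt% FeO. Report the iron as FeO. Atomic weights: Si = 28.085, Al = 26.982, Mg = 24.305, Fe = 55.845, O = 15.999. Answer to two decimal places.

25.62 wt%

Formula mass = 454.217 g/mol.
1.62 Fe → 1.6200 mol FeO per formula unit; M(FeO) = 71.844, so FeO mass = 116.387 g.
116.387/454.217 × 100 = 25.62 wt%.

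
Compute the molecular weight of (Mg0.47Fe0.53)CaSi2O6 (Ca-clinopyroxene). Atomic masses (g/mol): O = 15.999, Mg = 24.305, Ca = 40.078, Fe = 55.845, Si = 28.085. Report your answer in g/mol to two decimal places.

233.26 g/mol

The formula mass is the sum 0.47×24.305 + 0.53×55.845 + 1×40.078 + 2×28.085 + 6×15.999.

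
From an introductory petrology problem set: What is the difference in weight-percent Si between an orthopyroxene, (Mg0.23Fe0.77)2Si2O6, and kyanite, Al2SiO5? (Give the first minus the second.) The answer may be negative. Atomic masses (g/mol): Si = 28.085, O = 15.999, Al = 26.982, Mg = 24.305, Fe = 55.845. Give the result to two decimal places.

5.20 percentage points

Si in (Mg0.23Fe0.77)2Si2O6: molar mass 249.346 g/mol; 2×28.085 = 56.170 g → 22.53 wt%.
Si in Al2SiO5: molar mass 162.044 g/mol; 1×28.085 = 28.085 g → 17.33 wt%.
Difference = 22.53 − 17.33 = 5.20 percentage points.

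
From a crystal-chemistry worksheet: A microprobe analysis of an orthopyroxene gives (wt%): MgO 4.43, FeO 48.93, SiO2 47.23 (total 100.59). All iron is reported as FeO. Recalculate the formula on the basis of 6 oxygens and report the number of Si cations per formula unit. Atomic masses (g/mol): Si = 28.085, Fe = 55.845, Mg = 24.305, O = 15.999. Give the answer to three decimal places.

4.43 wt% MgO ÷ 40.304 g/mol = 0.10991 mol, giving 0.10991 Mg and 0.10991 O.
48.93 wt% FeO ÷ 71.844 g/mol = 0.68106 mol, giving 0.68106 Fe and 0.68106 O.
47.23 wt% SiO2 ÷ 60.083 g/mol = 0.78608 mol, giving 0.78608 Si and 1.57216 O.
Oxygen sums to 2.36313; scaling by 6/2.36313 = 2.53901 puts the formula on 6 O.
Si: 0.78608 × 2.53901 = 1.996 atoms per formula unit.

1.996 Si apfu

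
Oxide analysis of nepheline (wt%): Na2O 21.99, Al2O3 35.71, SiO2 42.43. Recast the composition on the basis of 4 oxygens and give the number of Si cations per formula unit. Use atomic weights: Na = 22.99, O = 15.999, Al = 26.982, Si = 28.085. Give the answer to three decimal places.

Na2O (M=61.979): mol = 0.35480; Na = 0.70960, O = 0.35480.
Al2O3 (M=101.961): mol = 0.35023; Al = 0.70046, O = 1.05069.
SiO2 (M=60.083): mol = 0.70619; Si = 0.70619, O = 1.41238.
ΣO = 2.81787; factor = 4/ΣO = 1.41951.
Si apfu = 0.70619 × 1.41951 = 1.002.

1.002 Si apfu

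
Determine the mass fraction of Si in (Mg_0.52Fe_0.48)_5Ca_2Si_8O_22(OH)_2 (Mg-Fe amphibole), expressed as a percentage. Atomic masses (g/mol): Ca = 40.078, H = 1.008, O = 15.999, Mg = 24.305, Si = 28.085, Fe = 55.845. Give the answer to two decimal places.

Formula mass = 2.60·24.305 + 2.40·55.845 + 2·40.078 + 8·28.085 + 24·15.999 + 2·1.008 = 888.049 g/mol, of which 224.680 g is Si.
So Si makes up 224.680/888.049 = 0.2530 of the mass, i.e. 25.30%.

25.30 mass %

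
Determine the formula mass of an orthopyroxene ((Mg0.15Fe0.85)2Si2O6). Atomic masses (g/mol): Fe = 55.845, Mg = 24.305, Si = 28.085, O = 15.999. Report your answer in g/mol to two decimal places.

254.39 g/mol

M = 0.30×24.305 + 1.70×55.845 + 2×28.085 + 6×15.999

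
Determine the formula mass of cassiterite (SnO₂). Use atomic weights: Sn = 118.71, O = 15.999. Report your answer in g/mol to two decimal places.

The formula mass is the sum 1(118.71) + 2(15.999).

150.71 g/mol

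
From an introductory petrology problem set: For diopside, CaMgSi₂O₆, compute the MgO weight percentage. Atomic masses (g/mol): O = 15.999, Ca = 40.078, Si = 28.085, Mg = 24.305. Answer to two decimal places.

18.61 wt%

Molar mass of CaMgSi₂O₆ = 1·40.078 + 1·24.305 + 2·28.085 + 6·15.999 = 216.547 g/mol.
Each formula unit contains 1 Mg, equivalent to 1/1 = 1.0000 mol MgO.
M(MgO) = 1×24.305 + 1×15.999 = 40.304 g/mol.
Mass of MgO per formula unit = 1.0000 × 40.304 = 40.304 g.
MgO wt% = 40.304 / 216.547 × 100 = 18.61%.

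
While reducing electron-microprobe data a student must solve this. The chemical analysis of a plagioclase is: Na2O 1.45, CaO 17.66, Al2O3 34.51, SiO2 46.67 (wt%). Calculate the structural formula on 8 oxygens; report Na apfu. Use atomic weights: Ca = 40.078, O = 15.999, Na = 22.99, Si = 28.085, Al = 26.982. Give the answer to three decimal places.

0.129 Na apfu

Na2O (M=61.979): mol = 0.02340; Na = 0.04680, O = 0.02340.
CaO (M=56.077): mol = 0.31492; Ca = 0.31492, O = 0.31492.
Al2O3 (M=101.961): mol = 0.33846; Al = 0.67692, O = 1.01538.
SiO2 (M=60.083): mol = 0.77676; Si = 0.77676, O = 1.55352.
ΣO = 2.90722; factor = 8/ΣO = 2.75177.
Na apfu = 0.04680 × 2.75177 = 0.129.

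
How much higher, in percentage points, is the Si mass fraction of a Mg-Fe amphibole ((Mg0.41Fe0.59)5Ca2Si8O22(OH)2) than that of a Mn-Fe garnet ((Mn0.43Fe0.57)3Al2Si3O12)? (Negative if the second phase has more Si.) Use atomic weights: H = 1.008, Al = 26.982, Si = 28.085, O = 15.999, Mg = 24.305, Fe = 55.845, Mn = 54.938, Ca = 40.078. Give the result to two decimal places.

Si in (Mg0.41Fe0.59)5Ca2Si8O22(OH)2: molar mass 905.396 g/mol; 8×28.085 = 224.680 g → 24.82 wt%.
Si in (Mn0.43Fe0.57)3Al2Si3O12: molar mass 496.572 g/mol; 3×28.085 = 84.255 g → 16.97 wt%.
Difference = 24.82 − 16.97 = 7.85 percentage points.

7.85 percentage points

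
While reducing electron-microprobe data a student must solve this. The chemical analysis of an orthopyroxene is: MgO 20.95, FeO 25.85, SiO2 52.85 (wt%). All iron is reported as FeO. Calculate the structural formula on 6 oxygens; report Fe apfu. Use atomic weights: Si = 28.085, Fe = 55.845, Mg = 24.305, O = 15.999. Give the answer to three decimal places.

MgO (M=40.304): mol = 0.51980; Mg = 0.51980, O = 0.51980.
FeO (M=71.844): mol = 0.35981; Fe = 0.35981, O = 0.35981.
SiO2 (M=60.083): mol = 0.87962; Si = 0.87962, O = 1.75924.
ΣO = 2.63885; factor = 6/ΣO = 2.27372.
Fe apfu = 0.35981 × 2.27372 = 0.818.

0.818 Fe apfu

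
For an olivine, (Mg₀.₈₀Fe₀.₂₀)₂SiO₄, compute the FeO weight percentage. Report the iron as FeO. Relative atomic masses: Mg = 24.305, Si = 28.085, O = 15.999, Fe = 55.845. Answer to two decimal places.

18.75 wt%

M((Mg₀.₈₀Fe₀.₂₀)₂SiO₄) = 153.307 g/mol; M(FeO) = 71.844 g/mol.
Moles FeO per formula unit = 0.40 Fe ÷ 1 = 0.4000.
FeO fraction = (0.4000 × 71.844) / 153.307 = 28.738/153.307 = 0.1875.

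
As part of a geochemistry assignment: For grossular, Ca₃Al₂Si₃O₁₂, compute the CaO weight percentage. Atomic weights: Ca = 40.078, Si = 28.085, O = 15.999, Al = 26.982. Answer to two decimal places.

Formula mass = 450.441 g/mol.
3 Ca → 3.0000 mol CaO per formula unit; M(CaO) = 56.077, so CaO mass = 168.231 g.
168.231/450.441 × 100 = 37.35 wt%.

37.35 wt%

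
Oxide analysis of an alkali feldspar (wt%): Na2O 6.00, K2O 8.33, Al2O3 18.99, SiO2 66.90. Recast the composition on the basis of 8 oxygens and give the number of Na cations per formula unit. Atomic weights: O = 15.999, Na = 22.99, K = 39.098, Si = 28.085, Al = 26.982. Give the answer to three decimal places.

Na2O: 6.00/61.979 = 0.09681 mol → 0.19362 mol Na, 0.09681 mol O.
K2O: 8.33/94.195 = 0.08843 mol → 0.17686 mol K, 0.08843 mol O.
Al2O3: 18.99/101.961 = 0.18625 mol → 0.37250 mol Al, 0.55875 mol O.
SiO2: 66.90/60.083 = 1.11346 mol → 1.11346 mol Si, 2.22692 mol O.
Total oxygen = 2.97091 mol. Normalization factor = 8/2.97091 = 2.69278.
Na per 8 O = 0.19362 × 2.69278 = 0.521.

0.521 Na apfu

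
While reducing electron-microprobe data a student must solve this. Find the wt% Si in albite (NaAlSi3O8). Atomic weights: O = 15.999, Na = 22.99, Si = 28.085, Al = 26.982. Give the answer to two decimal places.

M(NaAlSi3O8) = 262.219 g/mol.
Si contributes 3 × 28.085 = 84.255 g per mole.
84.255/262.219 = 0.3213 → 32.13%.

32.13 mass %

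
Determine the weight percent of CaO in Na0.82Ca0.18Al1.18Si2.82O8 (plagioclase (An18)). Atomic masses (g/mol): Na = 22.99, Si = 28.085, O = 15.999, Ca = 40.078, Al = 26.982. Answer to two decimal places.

3.81 wt%

M(Na0.82Ca0.18Al1.18Si2.82O8) = 265.096 g/mol; M(CaO) = 56.077 g/mol.
Moles CaO per formula unit = 0.18 Ca ÷ 1 = 0.1800.
CaO fraction = (0.1800 × 56.077) / 265.096 = 10.094/265.096 = 0.0381.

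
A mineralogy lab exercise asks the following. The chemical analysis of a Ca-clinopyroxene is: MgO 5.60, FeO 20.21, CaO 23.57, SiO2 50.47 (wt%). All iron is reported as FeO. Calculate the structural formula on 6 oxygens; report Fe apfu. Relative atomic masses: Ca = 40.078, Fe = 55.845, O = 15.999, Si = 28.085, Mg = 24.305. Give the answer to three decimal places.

0.670 Fe apfu

MgO (M=40.304): mol = 0.13894; Mg = 0.13894, O = 0.13894.
FeO (M=71.844): mol = 0.28130; Fe = 0.28130, O = 0.28130.
CaO (M=56.077): mol = 0.42031; Ca = 0.42031, O = 0.42031.
SiO2 (M=60.083): mol = 0.84000; Si = 0.84000, O = 1.68000.
ΣO = 2.52055; factor = 6/ΣO = 2.38043.
Fe apfu = 0.28130 × 2.38043 = 0.670.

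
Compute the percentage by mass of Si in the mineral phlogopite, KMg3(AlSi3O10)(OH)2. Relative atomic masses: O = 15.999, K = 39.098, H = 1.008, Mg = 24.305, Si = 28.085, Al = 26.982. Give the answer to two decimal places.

Formula mass = 1*39.098 + 3*24.305 + 1*26.982 + 3*28.085 + 12*15.999 + 2*1.008 = 417.254 g/mol, of which 84.255 g is Si.
So Si makes up 84.255/417.254 = 0.2019 of the mass, i.e. 20.19%.

20.19 wt%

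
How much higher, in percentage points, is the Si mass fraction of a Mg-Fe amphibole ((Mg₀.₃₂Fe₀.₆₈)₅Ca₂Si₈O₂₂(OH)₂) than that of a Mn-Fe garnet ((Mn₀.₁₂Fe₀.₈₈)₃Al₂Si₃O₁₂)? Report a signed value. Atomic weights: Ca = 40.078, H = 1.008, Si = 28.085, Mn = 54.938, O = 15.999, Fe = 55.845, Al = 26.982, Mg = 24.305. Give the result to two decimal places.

7.49 percentage points

First mineral: 224.680 g Si in 919.589 g formula = 24.43 wt% Si.
Second mineral: 84.255 g Si in 497.415 g formula = 16.94 wt% Si.
24.43% − 16.94% gives a difference of 7.49 percentage points.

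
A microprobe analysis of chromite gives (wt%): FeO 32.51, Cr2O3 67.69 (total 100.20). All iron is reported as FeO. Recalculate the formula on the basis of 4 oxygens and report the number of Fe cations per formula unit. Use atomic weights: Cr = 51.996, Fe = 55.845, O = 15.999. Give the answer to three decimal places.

1.012 Fe apfu

FeO (M=71.844): mol = 0.45251; Fe = 0.45251, O = 0.45251.
Cr2O3 (M=151.989): mol = 0.44536; Cr = 0.89072, O = 1.33608.
ΣO = 1.78859; factor = 4/ΣO = 2.23640.
Fe apfu = 0.45251 × 2.23640 = 1.012.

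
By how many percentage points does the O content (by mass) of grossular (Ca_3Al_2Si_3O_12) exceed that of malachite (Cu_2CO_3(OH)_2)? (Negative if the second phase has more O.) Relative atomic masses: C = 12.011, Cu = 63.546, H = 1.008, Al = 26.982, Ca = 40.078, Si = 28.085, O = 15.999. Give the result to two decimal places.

6.44 percentage points

First mineral: 191.988 g O in 450.441 g formula = 42.62 wt% O.
Second mineral: 79.995 g O in 221.114 g formula = 36.18 wt% O.
42.62% − 36.18% gives a difference of 6.44 percentage points.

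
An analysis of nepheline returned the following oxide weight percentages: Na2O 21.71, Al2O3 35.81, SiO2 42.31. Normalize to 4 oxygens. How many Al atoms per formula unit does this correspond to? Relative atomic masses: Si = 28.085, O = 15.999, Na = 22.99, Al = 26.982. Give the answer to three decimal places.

0.999 Al apfu

Na2O (M=61.979): mol = 0.35028; Na = 0.70056, O = 0.35028.
Al2O3 (M=101.961): mol = 0.35121; Al = 0.70242, O = 1.05363.
SiO2 (M=60.083): mol = 0.70419; Si = 0.70419, O = 1.40838.
ΣO = 2.81229; factor = 4/ΣO = 1.42233.
Al apfu = 0.70242 × 1.42233 = 0.999.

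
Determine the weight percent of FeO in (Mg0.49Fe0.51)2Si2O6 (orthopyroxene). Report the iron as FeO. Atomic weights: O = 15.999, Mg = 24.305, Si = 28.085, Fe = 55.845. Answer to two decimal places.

M((Mg0.49Fe0.51)2Si2O6) = 232.945 g/mol; M(FeO) = 71.844 g/mol.
Moles FeO per formula unit = 1.02 Fe ÷ 1 = 1.0200.
FeO fraction = (1.0200 × 71.844) / 232.945 = 73.281/232.945 = 0.3146.

31.46 wt%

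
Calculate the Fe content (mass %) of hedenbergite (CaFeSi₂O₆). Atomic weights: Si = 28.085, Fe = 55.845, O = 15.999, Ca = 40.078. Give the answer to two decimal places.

Molar mass of CaFeSi₂O₆: 1×40.078 + 1×55.845 + 2×28.085 + 6×15.999 = 248.087 g/mol.
Mass of Fe per formula unit: 1 × 55.845 = 55.845 g.
Weight fraction Fe = 55.845 / 248.087 = 0.2251.

22.51 mass %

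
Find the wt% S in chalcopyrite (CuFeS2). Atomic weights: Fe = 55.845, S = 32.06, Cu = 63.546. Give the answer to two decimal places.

Molar mass of CuFeS2: 1·63.546 + 1·55.845 + 2·32.06 = 183.511 g/mol.
Mass of S per formula unit: 2 × 32.06 = 64.120 g.
Weight fraction S = 64.120 / 183.511 = 0.3494.

34.94 mass %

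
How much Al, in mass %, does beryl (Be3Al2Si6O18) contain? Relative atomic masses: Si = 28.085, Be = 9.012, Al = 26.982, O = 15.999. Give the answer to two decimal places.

10.04 mass %

M(Be3Al2Si6O18) = 537.492 g/mol.
Al contributes 2 × 26.982 = 53.964 g per mole.
53.964/537.492 = 0.1004 → 10.04%.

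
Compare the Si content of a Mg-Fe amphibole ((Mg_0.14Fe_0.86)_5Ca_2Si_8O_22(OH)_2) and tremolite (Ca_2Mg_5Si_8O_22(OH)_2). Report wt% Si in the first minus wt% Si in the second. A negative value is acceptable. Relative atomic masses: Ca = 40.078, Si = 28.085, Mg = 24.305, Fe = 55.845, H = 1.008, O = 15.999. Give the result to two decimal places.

-3.96 percentage points

Si in (Mg_0.14Fe_0.86)_5Ca_2Si_8O_22(OH)_2: molar mass 947.975 g/mol; 8×28.085 = 224.680 g → 23.70 wt%.
Si in Ca_2Mg_5Si_8O_22(OH)_2: molar mass 812.353 g/mol; 8×28.085 = 224.680 g → 27.66 wt%.
Difference = 23.70 − 27.66 = -3.96 percentage points.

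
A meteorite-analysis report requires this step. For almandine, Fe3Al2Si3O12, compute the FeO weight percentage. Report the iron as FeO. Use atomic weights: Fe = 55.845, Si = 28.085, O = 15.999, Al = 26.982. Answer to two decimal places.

Formula mass = 497.742 g/mol.
3 Fe → 3.0000 mol FeO per formula unit; M(FeO) = 71.844, so FeO mass = 215.532 g.
215.532/497.742 × 100 = 43.30 wt%.

43.30 wt%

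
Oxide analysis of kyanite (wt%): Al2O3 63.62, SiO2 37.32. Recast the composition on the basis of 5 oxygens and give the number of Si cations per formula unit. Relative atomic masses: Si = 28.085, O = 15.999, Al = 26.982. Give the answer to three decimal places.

0.997 Si apfu

Al2O3: 63.62/101.961 = 0.62396 mol → 1.24792 mol Al, 1.87188 mol O.
SiO2: 37.32/60.083 = 0.62114 mol → 0.62114 mol Si, 1.24228 mol O.
Total oxygen = 3.11416 mol. Normalization factor = 5/3.11416 = 1.60557.
Si per 5 O = 0.62114 × 1.60557 = 0.997.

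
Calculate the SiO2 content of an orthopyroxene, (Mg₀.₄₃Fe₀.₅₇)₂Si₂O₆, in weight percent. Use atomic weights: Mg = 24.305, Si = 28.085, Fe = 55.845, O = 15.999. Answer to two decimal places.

50.76 wt%

M((Mg₀.₄₃Fe₀.₅₇)₂Si₂O₆) = 236.730 g/mol; M(SiO2) = 60.083 g/mol.
Moles SiO2 per formula unit = 2 Si ÷ 1 = 2.0000.
SiO2 fraction = (2.0000 × 60.083) / 236.730 = 120.166/236.730 = 0.5076.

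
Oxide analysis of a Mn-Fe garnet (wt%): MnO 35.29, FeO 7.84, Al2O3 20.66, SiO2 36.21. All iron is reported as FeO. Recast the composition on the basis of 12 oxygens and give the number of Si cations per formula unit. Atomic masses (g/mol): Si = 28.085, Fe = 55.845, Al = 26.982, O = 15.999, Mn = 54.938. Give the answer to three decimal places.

MnO (M=70.937): mol = 0.49748; Mn = 0.49748, O = 0.49748.
FeO (M=71.844): mol = 0.10913; Fe = 0.10913, O = 0.10913.
Al2O3 (M=101.961): mol = 0.20263; Al = 0.40526, O = 0.60789.
SiO2 (M=60.083): mol = 0.60267; Si = 0.60267, O = 1.20534.
ΣO = 2.41984; factor = 12/ΣO = 4.95901.
Si apfu = 0.60267 × 4.95901 = 2.989.

2.989 Si apfu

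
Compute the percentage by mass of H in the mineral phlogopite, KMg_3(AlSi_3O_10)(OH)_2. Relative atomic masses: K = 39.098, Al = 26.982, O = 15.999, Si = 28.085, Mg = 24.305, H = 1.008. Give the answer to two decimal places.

0.48 wt%

Molar mass of KMg_3(AlSi_3O_10)(OH)_2: 1·39.098 + 3·24.305 + 1·26.982 + 3·28.085 + 12·15.999 + 2·1.008 = 417.254 g/mol.
Mass of H per formula unit: 2 × 1.008 = 2.016 g.
Weight fraction H = 2.016 / 417.254 = 0.0048.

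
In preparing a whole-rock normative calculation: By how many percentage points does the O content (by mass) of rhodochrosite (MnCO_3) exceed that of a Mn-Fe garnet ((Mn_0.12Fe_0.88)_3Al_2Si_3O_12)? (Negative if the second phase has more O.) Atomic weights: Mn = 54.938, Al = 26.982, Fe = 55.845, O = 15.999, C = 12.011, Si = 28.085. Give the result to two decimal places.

O in MnCO_3: molar mass 114.946 g/mol; 3×15.999 = 47.997 g → 41.76 wt%.
O in (Mn_0.12Fe_0.88)_3Al_2Si_3O_12: molar mass 497.415 g/mol; 12×15.999 = 191.988 g → 38.60 wt%.
Difference = 41.76 − 38.60 = 3.16 percentage points.

3.16 percentage points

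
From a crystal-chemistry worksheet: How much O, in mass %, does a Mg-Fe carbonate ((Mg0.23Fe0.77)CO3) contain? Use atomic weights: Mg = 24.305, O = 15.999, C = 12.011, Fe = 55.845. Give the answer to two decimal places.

44.20 mass %

M((Mg0.23Fe0.77)CO3) = 108.599 g/mol.
O contributes 3 × 15.999 = 47.997 g per mole.
47.997/108.599 = 0.4420 → 44.20%.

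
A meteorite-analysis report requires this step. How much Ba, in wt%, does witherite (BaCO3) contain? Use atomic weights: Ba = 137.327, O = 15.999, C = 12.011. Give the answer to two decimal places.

M(BaCO3) = 197.335 g/mol.
Ba contributes 1 × 137.327 = 137.327 g per mole.
137.327/197.335 = 0.6959 → 69.59%.

69.59 wt%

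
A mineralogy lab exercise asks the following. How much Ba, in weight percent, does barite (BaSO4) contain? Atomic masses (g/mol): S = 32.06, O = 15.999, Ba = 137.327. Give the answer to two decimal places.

58.84 weight percent

Formula mass = 1·137.327 + 1·32.06 + 4·15.999 = 233.383 g/mol, of which 137.327 g is Ba.
So Ba makes up 137.327/233.383 = 0.5884 of the mass, i.e. 58.84%.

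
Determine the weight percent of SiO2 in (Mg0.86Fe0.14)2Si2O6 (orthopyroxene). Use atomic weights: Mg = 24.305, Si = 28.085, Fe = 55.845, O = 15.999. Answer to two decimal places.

Molar mass of (Mg0.86Fe0.14)2Si2O6 = 1.72×24.305 + 0.28×55.845 + 2×28.085 + 6×15.999 = 209.605 g/mol.
Each formula unit contains 2 Si, equivalent to 2/1 = 2.0000 mol SiO2.
M(SiO2) = 1×28.085 + 2×15.999 = 60.083 g/mol.
Mass of SiO2 per formula unit = 2.0000 × 60.083 = 120.166 g.
SiO2 wt% = 120.166 / 209.605 × 100 = 57.33%.

57.33 wt%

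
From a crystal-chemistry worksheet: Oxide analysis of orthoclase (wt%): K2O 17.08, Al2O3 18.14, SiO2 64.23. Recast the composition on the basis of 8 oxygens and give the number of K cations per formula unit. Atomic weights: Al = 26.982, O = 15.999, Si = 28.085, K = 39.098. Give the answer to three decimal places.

1.017 K apfu

17.08 wt% K2O ÷ 94.195 g/mol = 0.18133 mol, giving 0.36266 K and 0.18133 O.
18.14 wt% Al2O3 ÷ 101.961 g/mol = 0.17791 mol, giving 0.35582 Al and 0.53373 O.
64.23 wt% SiO2 ÷ 60.083 g/mol = 1.06902 mol, giving 1.06902 Si and 2.13804 O.
Oxygen sums to 2.85310; scaling by 8/2.85310 = 2.80397 puts the formula on 8 O.
K: 0.36266 × 2.80397 = 1.017 atoms per formula unit.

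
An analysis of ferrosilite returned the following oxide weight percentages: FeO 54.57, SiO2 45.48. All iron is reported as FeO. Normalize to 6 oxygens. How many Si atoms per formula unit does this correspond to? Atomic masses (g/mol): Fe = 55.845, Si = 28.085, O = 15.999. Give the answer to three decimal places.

FeO: 54.57/71.844 = 0.75956 mol → 0.75956 mol Fe, 0.75956 mol O.
SiO2: 45.48/60.083 = 0.75695 mol → 0.75695 mol Si, 1.51390 mol O.
Total oxygen = 2.27346 mol. Normalization factor = 6/2.27346 = 2.63915.
Si per 6 O = 0.75695 × 2.63915 = 1.998.

1.998 Si apfu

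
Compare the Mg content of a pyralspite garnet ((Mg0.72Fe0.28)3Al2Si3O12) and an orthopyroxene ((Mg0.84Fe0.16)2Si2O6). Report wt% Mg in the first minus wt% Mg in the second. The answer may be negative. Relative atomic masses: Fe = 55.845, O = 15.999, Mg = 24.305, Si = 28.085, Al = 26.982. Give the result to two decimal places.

-7.14 percentage points

First mineral: 52.499 g Mg in 429.616 g formula = 12.22 wt% Mg.
Second mineral: 40.832 g Mg in 210.867 g formula = 19.36 wt% Mg.
12.22% − 19.36% gives a difference of -7.14 percentage points.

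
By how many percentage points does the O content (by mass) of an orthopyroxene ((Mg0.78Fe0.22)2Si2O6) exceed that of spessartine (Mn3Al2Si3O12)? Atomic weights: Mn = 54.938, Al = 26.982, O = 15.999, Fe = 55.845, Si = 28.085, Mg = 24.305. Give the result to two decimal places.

M((Mg0.78Fe0.22)2Si2O6) = 214.652 g/mol, so wt% O = 95.994/214.652 × 100 = 44.72%.
M(Mn3Al2Si3O12) = 495.021 g/mol, so wt% O = 191.988/495.021 × 100 = 38.78%.
44.72 − 38.78 = 5.94 pp.

5.94 percentage points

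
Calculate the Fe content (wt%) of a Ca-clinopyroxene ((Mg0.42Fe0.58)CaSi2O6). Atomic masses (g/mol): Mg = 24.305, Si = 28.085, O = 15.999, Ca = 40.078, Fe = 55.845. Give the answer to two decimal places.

13.79 wt%

Molar mass of (Mg0.42Fe0.58)CaSi2O6: 0.42*24.305 + 0.58*55.845 + 1*40.078 + 2*28.085 + 6*15.999 = 234.840 g/mol.
Mass of Fe per formula unit: 0.58 × 55.845 = 32.390 g.
Weight fraction Fe = 32.390 / 234.840 = 0.1379.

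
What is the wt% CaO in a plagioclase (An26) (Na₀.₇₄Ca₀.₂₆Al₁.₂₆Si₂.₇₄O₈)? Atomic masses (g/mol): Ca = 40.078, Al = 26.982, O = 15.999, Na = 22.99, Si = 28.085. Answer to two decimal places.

Molar mass of Na₀.₇₄Ca₀.₂₆Al₁.₂₆Si₂.₇₄O₈ = 0.74*22.99 + 0.26*40.078 + 1.26*26.982 + 2.74*28.085 + 8*15.999 = 266.375 g/mol.
Each formula unit contains 0.26 Ca, equivalent to 0.26/1 = 0.2600 mol CaO.
M(CaO) = 1×40.078 + 1×15.999 = 56.077 g/mol.
Mass of CaO per formula unit = 0.2600 × 56.077 = 14.580 g.
CaO wt% = 14.580 / 266.375 × 100 = 5.47%.

5.47 wt%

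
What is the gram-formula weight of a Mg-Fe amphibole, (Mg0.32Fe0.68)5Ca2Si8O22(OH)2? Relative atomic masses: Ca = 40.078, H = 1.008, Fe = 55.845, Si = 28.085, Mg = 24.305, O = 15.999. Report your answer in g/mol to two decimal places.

M = 1.60(24.305) + 3.40(55.845) + 2(40.078) + 8(28.085) + 24(15.999) + 2(1.008)

919.59 g/mol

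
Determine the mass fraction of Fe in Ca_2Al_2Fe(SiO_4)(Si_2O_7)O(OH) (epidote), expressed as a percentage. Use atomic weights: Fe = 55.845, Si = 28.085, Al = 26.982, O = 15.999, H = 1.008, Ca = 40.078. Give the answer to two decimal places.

11.56 weight percent

M(Ca_2Al_2Fe(SiO_4)(Si_2O_7)O(OH)) = 483.215 g/mol.
Fe contributes 1 × 55.845 = 55.845 g per mole.
55.845/483.215 = 0.1156 → 11.56%.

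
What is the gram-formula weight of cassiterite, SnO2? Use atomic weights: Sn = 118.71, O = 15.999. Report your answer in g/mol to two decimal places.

M = 1(118.71) + 2(15.999)

150.71 g/mol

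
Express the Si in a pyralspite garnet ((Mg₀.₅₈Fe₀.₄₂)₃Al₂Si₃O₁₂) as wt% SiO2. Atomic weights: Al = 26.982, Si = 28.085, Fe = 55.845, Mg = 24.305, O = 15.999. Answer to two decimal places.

40.70 wt%

Formula mass = 442.862 g/mol.
3 Si → 3.0000 mol SiO2 per formula unit; M(SiO2) = 60.083, so SiO2 mass = 180.249 g.
180.249/442.862 × 100 = 40.70 wt%.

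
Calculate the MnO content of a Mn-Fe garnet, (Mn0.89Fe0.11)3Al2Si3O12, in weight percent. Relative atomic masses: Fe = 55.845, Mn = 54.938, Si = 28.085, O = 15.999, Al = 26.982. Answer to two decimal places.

38.24 wt%

M((Mn0.89Fe0.11)3Al2Si3O12) = 495.320 g/mol; M(MnO) = 70.937 g/mol.
Moles MnO per formula unit = 2.67 Mn ÷ 1 = 2.6700.
MnO fraction = (2.6700 × 70.937) / 495.320 = 189.402/495.320 = 0.3824.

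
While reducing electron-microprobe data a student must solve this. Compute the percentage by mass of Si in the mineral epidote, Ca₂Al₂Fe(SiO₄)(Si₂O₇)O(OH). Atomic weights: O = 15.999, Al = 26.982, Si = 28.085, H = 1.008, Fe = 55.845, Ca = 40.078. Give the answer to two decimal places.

Formula mass = 2×40.078 + 2×26.982 + 1×55.845 + 3×28.085 + 13×15.999 + 1×1.008 = 483.215 g/mol, of which 84.255 g is Si.
So Si makes up 84.255/483.215 = 0.1744 of the mass, i.e. 17.44%.

17.44 wt%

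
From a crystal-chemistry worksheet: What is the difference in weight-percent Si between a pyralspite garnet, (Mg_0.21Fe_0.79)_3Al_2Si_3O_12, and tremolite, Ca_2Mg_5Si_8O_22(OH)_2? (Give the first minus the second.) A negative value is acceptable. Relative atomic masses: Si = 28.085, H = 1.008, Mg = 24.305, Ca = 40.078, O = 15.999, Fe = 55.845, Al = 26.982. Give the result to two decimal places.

M((Mg_0.21Fe_0.79)_3Al_2Si_3O_12) = 477.872 g/mol, so wt% Si = 84.255/477.872 × 100 = 17.63%.
M(Ca_2Mg_5Si_8O_22(OH)_2) = 812.353 g/mol, so wt% Si = 224.680/812.353 × 100 = 27.66%.
17.63 − 27.66 = -10.03 pp.

-10.03 percentage points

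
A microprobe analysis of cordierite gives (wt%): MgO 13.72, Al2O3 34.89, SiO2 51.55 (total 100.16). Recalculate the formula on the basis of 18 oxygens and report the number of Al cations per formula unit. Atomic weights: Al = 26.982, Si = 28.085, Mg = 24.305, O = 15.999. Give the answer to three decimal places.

13.72 wt% MgO ÷ 40.304 g/mol = 0.34041 mol, giving 0.34041 Mg and 0.34041 O.
34.89 wt% Al2O3 ÷ 101.961 g/mol = 0.34219 mol, giving 0.68438 Al and 1.02657 O.
51.55 wt% SiO2 ÷ 60.083 g/mol = 0.85798 mol, giving 0.85798 Si and 1.71596 O.
Oxygen sums to 3.08294; scaling by 18/3.08294 = 5.83858 puts the formula on 18 O.
Al: 0.68438 × 5.83858 = 3.996 atoms per formula unit.

3.996 Al apfu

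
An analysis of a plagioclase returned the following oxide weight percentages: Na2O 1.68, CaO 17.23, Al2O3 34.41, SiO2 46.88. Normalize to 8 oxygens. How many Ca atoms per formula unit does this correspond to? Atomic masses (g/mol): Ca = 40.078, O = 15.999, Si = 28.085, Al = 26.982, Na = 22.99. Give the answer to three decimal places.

0.845 Ca apfu

1.68 wt% Na2O ÷ 61.979 g/mol = 0.02711 mol, giving 0.05422 Na and 0.02711 O.
17.23 wt% CaO ÷ 56.077 g/mol = 0.30726 mol, giving 0.30726 Ca and 0.30726 O.
34.41 wt% Al2O3 ÷ 101.961 g/mol = 0.33748 mol, giving 0.67496 Al and 1.01244 O.
46.88 wt% SiO2 ÷ 60.083 g/mol = 0.78025 mol, giving 0.78025 Si and 1.56050 O.
Oxygen sums to 2.90731; scaling by 8/2.90731 = 2.75168 puts the formula on 8 O.
Ca: 0.30726 × 2.75168 = 0.845 atoms per formula unit.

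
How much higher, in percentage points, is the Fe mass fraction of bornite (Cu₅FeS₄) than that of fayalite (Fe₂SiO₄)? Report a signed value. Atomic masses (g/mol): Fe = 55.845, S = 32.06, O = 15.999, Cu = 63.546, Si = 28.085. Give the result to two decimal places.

-43.68 percentage points

M(Cu₅FeS₄) = 501.815 g/mol, so wt% Fe = 55.845/501.815 × 100 = 11.13%.
M(Fe₂SiO₄) = 203.771 g/mol, so wt% Fe = 111.690/203.771 × 100 = 54.81%.
11.13 − 54.81 = -43.68 pp.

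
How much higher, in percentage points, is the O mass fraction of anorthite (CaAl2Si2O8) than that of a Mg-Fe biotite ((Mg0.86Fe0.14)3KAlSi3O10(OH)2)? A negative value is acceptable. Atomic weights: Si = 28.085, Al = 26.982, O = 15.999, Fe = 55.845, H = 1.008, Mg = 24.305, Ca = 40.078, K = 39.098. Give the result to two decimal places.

1.41 percentage points

O in CaAl2Si2O8: molar mass 278.204 g/mol; 8×15.999 = 127.992 g → 46.01 wt%.
O in (Mg0.86Fe0.14)3KAlSi3O10(OH)2: molar mass 430.501 g/mol; 12×15.999 = 191.988 g → 44.60 wt%.
Difference = 46.01 − 44.60 = 1.41 percentage points.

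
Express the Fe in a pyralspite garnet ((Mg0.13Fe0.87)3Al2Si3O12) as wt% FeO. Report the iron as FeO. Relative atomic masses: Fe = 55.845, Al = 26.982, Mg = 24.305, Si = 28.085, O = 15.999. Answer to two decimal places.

38.63 wt%

Molar mass of (Mg0.13Fe0.87)3Al2Si3O12 = 0.39*24.305 + 2.61*55.845 + 2*26.982 + 3*28.085 + 12*15.999 = 485.441 g/mol.
Each formula unit contains 2.61 Fe, equivalent to 2.61/1 = 2.6100 mol FeO.
M(FeO) = 1×55.845 + 1×15.999 = 71.844 g/mol.
Mass of FeO per formula unit = 2.6100 × 71.844 = 187.513 g.
FeO wt% = 187.513 / 485.441 × 100 = 38.63%.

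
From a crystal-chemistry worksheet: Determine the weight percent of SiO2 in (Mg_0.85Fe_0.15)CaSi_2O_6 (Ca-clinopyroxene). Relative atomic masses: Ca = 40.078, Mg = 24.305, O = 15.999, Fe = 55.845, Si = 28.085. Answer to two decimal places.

M((Mg_0.85Fe_0.15)CaSi_2O_6) = 221.278 g/mol; M(SiO2) = 60.083 g/mol.
Moles SiO2 per formula unit = 2 Si ÷ 1 = 2.0000.
SiO2 fraction = (2.0000 × 60.083) / 221.278 = 120.166/221.278 = 0.5431.

54.31 wt%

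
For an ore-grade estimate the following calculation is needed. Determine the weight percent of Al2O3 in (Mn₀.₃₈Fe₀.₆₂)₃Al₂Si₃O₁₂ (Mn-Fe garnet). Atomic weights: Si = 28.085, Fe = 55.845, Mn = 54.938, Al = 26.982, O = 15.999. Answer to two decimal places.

20.53 wt%

Formula mass = 496.708 g/mol.
2 Al → 1.0000 mol Al2O3 per formula unit; M(Al2O3) = 101.961, so Al2O3 mass = 101.961 g.
101.961/496.708 × 100 = 20.53 wt%.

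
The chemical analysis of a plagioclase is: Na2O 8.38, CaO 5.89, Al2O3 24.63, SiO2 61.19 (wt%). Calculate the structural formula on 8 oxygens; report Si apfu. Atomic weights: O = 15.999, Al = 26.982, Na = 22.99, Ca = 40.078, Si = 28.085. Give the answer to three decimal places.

8.38 wt% Na2O ÷ 61.979 g/mol = 0.13521 mol, giving 0.27042 Na and 0.13521 O.
5.89 wt% CaO ÷ 56.077 g/mol = 0.10503 mol, giving 0.10503 Ca and 0.10503 O.
24.63 wt% Al2O3 ÷ 101.961 g/mol = 0.24156 mol, giving 0.48312 Al and 0.72468 O.
61.19 wt% SiO2 ÷ 60.083 g/mol = 1.01842 mol, giving 1.01842 Si and 2.03684 O.
Oxygen sums to 3.00176; scaling by 8/3.00176 = 2.66510 puts the formula on 8 O.
Si: 1.01842 × 2.66510 = 2.714 atoms per formula unit.

2.714 Si apfu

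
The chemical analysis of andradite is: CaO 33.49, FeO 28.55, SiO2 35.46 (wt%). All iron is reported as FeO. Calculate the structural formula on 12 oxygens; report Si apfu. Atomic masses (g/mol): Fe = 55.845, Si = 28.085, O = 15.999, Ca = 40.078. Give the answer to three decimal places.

3.256 Si apfu

33.49 wt% CaO ÷ 56.077 g/mol = 0.59721 mol, giving 0.59721 Ca and 0.59721 O.
28.55 wt% FeO ÷ 71.844 g/mol = 0.39739 mol, giving 0.39739 Fe and 0.39739 O.
35.46 wt% SiO2 ÷ 60.083 g/mol = 0.59018 mol, giving 0.59018 Si and 1.18036 O.
Oxygen sums to 2.17496; scaling by 12/2.17496 = 5.51734 puts the formula on 12 O.
Si: 0.59018 × 5.51734 = 3.256 atoms per formula unit.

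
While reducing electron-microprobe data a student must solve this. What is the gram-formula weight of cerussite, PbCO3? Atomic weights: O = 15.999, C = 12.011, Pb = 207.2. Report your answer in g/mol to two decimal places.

Pb: 1 × 207.2 = 207.2000
C: 1 × 12.011 = 12.0110
O: 3 × 15.999 = 47.9970
Summing the contributions gives the formula mass.

267.21 g/mol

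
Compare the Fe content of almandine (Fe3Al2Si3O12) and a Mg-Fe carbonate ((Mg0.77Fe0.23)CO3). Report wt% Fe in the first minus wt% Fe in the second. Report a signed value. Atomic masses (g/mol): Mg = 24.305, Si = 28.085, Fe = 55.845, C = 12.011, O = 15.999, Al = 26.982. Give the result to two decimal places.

19.63 percentage points

First mineral: 167.535 g Fe in 497.742 g formula = 33.66 wt% Fe.
Second mineral: 12.844 g Fe in 91.567 g formula = 14.03 wt% Fe.
33.66% − 14.03% gives a difference of 19.63 percentage points.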